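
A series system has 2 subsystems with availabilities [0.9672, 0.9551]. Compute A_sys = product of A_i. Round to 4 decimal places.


Subsystems: [0.9672, 0.9551]
After subsystem 1 (A=0.9672): product = 0.9672
After subsystem 2 (A=0.9551): product = 0.9238
A_sys = 0.9238

0.9238


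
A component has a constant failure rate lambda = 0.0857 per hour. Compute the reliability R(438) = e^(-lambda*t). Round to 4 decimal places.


lambda = 0.0857
t = 438
lambda * t = 37.5366
R(t) = e^(-37.5366)
R(t) = 0.0

0.0


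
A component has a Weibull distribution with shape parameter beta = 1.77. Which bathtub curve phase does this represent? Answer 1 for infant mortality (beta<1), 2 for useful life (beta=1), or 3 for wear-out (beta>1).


beta = 1.77
Compare beta to 1:
beta < 1 => infant mortality (phase 1)
beta = 1 => useful life (phase 2)
beta > 1 => wear-out (phase 3)
Since beta = 1.77, this is wear-out (increasing failure rate)
Phase = 3

3


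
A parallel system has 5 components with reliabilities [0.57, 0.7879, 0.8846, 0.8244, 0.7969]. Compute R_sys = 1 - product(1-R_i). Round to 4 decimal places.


Components: [0.57, 0.7879, 0.8846, 0.8244, 0.7969]
(1 - 0.57) = 0.43, running product = 0.43
(1 - 0.7879) = 0.2121, running product = 0.0912
(1 - 0.8846) = 0.1154, running product = 0.0105
(1 - 0.8244) = 0.1756, running product = 0.0018
(1 - 0.7969) = 0.2031, running product = 0.0004
Product of (1-R_i) = 0.0004
R_sys = 1 - 0.0004 = 0.9996

0.9996


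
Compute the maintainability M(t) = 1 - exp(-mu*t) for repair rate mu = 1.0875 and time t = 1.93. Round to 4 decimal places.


mu = 1.0875, t = 1.93
mu * t = 1.0875 * 1.93 = 2.0989
exp(-2.0989) = 0.1226
M(t) = 1 - 0.1226
M(t) = 0.8774

0.8774


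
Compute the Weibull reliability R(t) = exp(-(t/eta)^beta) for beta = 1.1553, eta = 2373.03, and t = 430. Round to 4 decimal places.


beta = 1.1553, eta = 2373.03, t = 430
t/eta = 430 / 2373.03 = 0.1812
(t/eta)^beta = 0.1812^1.1553 = 0.139
R(t) = exp(-0.139)
R(t) = 0.8702

0.8702


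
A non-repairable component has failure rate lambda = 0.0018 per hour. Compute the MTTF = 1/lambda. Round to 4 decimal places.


lambda = 0.0018
MTTF = 1 / 0.0018
MTTF = 555.5556

555.5556


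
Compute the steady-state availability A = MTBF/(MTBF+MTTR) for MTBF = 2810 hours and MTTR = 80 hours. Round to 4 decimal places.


MTBF = 2810
MTTR = 80
MTBF + MTTR = 2890
A = 2810 / 2890
A = 0.9723

0.9723


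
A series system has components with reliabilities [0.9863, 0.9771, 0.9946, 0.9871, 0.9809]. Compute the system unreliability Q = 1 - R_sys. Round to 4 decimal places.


Components: [0.9863, 0.9771, 0.9946, 0.9871, 0.9809]
After component 1: product = 0.9863
After component 2: product = 0.9637
After component 3: product = 0.9585
After component 4: product = 0.9461
After component 5: product = 0.9281
R_sys = 0.9281
Q = 1 - 0.9281 = 0.0719

0.0719


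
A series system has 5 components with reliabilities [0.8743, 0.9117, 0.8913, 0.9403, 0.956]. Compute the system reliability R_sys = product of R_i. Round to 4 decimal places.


Components: [0.8743, 0.9117, 0.8913, 0.9403, 0.956]
After component 1 (R=0.8743): product = 0.8743
After component 2 (R=0.9117): product = 0.7971
After component 3 (R=0.8913): product = 0.7105
After component 4 (R=0.9403): product = 0.668
After component 5 (R=0.956): product = 0.6386
R_sys = 0.6386

0.6386


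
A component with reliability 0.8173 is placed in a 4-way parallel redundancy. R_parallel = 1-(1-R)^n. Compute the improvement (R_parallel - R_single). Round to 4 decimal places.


R_single = 0.8173, n = 4
1 - R_single = 0.1827
(1 - R_single)^n = 0.1827^4 = 0.0011
R_parallel = 1 - 0.0011 = 0.9989
Improvement = 0.9989 - 0.8173
Improvement = 0.1816

0.1816


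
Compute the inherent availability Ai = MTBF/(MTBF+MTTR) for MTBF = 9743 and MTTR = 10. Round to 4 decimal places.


MTBF = 9743
MTTR = 10
MTBF + MTTR = 9753
Ai = 9743 / 9753
Ai = 0.999

0.999


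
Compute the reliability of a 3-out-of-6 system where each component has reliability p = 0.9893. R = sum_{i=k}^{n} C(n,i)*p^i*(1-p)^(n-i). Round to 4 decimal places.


k = 3, n = 6, p = 0.9893
i=3: C(6,3)=20 * 0.9893^3 * 0.0107^3 = 0.0
i=4: C(6,4)=15 * 0.9893^4 * 0.0107^2 = 0.0016
i=5: C(6,5)=6 * 0.9893^5 * 0.0107^1 = 0.0608
i=6: C(6,6)=1 * 0.9893^6 * 0.0107^0 = 0.9375
R = sum of terms = 1.0

1.0


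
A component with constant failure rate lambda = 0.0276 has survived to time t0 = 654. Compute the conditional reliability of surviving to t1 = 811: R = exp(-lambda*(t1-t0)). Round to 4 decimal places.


lambda = 0.0276
t0 = 654, t1 = 811
t1 - t0 = 157
lambda * (t1-t0) = 0.0276 * 157 = 4.3332
R = exp(-4.3332)
R = 0.0131

0.0131


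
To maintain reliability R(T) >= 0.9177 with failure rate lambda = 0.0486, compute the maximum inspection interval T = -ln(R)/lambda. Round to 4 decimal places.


R_target = 0.9177
lambda = 0.0486
-ln(0.9177) = 0.0859
T = 0.0859 / 0.0486
T = 1.7672

1.7672


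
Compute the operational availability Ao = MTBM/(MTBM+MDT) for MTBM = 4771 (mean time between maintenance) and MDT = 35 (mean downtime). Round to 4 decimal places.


MTBM = 4771
MDT = 35
MTBM + MDT = 4806
Ao = 4771 / 4806
Ao = 0.9927

0.9927


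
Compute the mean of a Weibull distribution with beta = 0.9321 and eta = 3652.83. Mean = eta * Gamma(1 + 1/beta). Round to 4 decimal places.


beta = 0.9321, eta = 3652.83
1/beta = 1.0728
1 + 1/beta = 2.0728
Gamma(2.0728) = 1.033
Mean = 3652.83 * 1.033
Mean = 3773.4368

3773.4368


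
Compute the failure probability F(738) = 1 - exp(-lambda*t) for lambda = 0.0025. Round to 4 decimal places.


lambda = 0.0025, t = 738
lambda * t = 1.845
exp(-1.845) = 0.158
F(t) = 1 - 0.158
F(t) = 0.842

0.842


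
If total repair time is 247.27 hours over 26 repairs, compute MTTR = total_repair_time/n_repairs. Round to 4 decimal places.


total_repair_time = 247.27
n_repairs = 26
MTTR = 247.27 / 26
MTTR = 9.5104

9.5104


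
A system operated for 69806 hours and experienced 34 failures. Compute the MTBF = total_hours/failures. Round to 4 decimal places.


total_hours = 69806
failures = 34
MTBF = 69806 / 34
MTBF = 2053.1176

2053.1176


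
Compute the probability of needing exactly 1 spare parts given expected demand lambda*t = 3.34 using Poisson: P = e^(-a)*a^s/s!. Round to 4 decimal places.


a = 3.34, s = 1
e^(-a) = e^(-3.34) = 0.0354
a^s = 3.34^1 = 3.34
s! = 1
P = 0.0354 * 3.34 / 1
P = 0.1184

0.1184


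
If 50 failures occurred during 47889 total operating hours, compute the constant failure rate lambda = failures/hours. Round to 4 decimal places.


failures = 50
total_hours = 47889
lambda = 50 / 47889
lambda = 0.001

0.001


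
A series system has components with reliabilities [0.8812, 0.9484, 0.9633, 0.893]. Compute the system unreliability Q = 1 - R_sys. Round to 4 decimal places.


Components: [0.8812, 0.9484, 0.9633, 0.893]
After component 1: product = 0.8812
After component 2: product = 0.8357
After component 3: product = 0.8051
After component 4: product = 0.7189
R_sys = 0.7189
Q = 1 - 0.7189 = 0.2811

0.2811


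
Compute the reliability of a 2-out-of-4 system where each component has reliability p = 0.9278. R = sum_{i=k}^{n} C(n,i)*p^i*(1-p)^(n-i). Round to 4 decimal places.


k = 2, n = 4, p = 0.9278
i=2: C(4,2)=6 * 0.9278^2 * 0.0722^2 = 0.0269
i=3: C(4,3)=4 * 0.9278^3 * 0.0722^1 = 0.2307
i=4: C(4,4)=1 * 0.9278^4 * 0.0722^0 = 0.741
R = sum of terms = 0.9986

0.9986


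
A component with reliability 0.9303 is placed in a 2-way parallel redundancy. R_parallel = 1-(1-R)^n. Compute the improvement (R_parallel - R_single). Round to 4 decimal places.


R_single = 0.9303, n = 2
1 - R_single = 0.0697
(1 - R_single)^n = 0.0697^2 = 0.0049
R_parallel = 1 - 0.0049 = 0.9951
Improvement = 0.9951 - 0.9303
Improvement = 0.0648

0.0648


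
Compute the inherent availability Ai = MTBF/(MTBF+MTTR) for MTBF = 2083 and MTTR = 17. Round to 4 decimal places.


MTBF = 2083
MTTR = 17
MTBF + MTTR = 2100
Ai = 2083 / 2100
Ai = 0.9919

0.9919


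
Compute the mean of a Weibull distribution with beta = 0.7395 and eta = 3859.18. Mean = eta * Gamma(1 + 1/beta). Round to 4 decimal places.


beta = 0.7395, eta = 3859.18
1/beta = 1.3523
1 + 1/beta = 2.3523
Gamma(2.3523) = 1.2048
Mean = 3859.18 * 1.2048
Mean = 4649.4063

4649.4063


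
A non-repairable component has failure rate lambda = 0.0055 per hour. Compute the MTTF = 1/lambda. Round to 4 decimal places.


lambda = 0.0055
MTTF = 1 / 0.0055
MTTF = 181.8182

181.8182


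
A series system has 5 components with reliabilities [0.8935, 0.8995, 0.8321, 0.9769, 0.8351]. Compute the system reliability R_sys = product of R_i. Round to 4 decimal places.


Components: [0.8935, 0.8995, 0.8321, 0.9769, 0.8351]
After component 1 (R=0.8935): product = 0.8935
After component 2 (R=0.8995): product = 0.8037
After component 3 (R=0.8321): product = 0.6688
After component 4 (R=0.9769): product = 0.6533
After component 5 (R=0.8351): product = 0.5456
R_sys = 0.5456

0.5456


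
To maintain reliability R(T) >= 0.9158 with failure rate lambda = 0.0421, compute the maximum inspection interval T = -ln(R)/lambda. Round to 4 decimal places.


R_target = 0.9158
lambda = 0.0421
-ln(0.9158) = 0.088
T = 0.088 / 0.0421
T = 2.0892

2.0892


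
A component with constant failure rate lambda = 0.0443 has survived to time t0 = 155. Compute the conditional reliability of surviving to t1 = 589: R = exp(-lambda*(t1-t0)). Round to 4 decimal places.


lambda = 0.0443
t0 = 155, t1 = 589
t1 - t0 = 434
lambda * (t1-t0) = 0.0443 * 434 = 19.2262
R = exp(-19.2262)
R = 0.0

0.0


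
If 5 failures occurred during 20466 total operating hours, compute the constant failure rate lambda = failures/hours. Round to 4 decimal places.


failures = 5
total_hours = 20466
lambda = 5 / 20466
lambda = 0.0002

0.0002


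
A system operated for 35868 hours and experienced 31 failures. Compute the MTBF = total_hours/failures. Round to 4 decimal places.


total_hours = 35868
failures = 31
MTBF = 35868 / 31
MTBF = 1157.0323

1157.0323


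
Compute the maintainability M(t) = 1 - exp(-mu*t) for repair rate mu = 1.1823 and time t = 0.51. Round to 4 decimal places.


mu = 1.1823, t = 0.51
mu * t = 1.1823 * 0.51 = 0.603
exp(-0.603) = 0.5472
M(t) = 1 - 0.5472
M(t) = 0.4528

0.4528


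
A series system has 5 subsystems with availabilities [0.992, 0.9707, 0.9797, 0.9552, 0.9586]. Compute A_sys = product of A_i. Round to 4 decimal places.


Subsystems: [0.992, 0.9707, 0.9797, 0.9552, 0.9586]
After subsystem 1 (A=0.992): product = 0.992
After subsystem 2 (A=0.9707): product = 0.9629
After subsystem 3 (A=0.9797): product = 0.9434
After subsystem 4 (A=0.9552): product = 0.9011
After subsystem 5 (A=0.9586): product = 0.8638
A_sys = 0.8638

0.8638


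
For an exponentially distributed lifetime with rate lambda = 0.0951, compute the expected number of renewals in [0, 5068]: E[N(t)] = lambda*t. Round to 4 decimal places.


lambda = 0.0951
t = 5068
E[N(t)] = lambda * t
E[N(t)] = 0.0951 * 5068
E[N(t)] = 481.9668

481.9668


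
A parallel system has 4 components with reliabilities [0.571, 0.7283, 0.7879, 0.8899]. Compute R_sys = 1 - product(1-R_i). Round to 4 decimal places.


Components: [0.571, 0.7283, 0.7879, 0.8899]
(1 - 0.571) = 0.429, running product = 0.429
(1 - 0.7283) = 0.2717, running product = 0.1166
(1 - 0.7879) = 0.2121, running product = 0.0247
(1 - 0.8899) = 0.1101, running product = 0.0027
Product of (1-R_i) = 0.0027
R_sys = 1 - 0.0027 = 0.9973

0.9973


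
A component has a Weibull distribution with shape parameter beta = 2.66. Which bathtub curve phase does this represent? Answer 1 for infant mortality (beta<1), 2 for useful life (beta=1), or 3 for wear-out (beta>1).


beta = 2.66
Compare beta to 1:
beta < 1 => infant mortality (phase 1)
beta = 1 => useful life (phase 2)
beta > 1 => wear-out (phase 3)
Since beta = 2.66, this is wear-out (increasing failure rate)
Phase = 3

3


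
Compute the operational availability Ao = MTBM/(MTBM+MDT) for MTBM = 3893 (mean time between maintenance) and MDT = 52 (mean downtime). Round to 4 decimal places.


MTBM = 3893
MDT = 52
MTBM + MDT = 3945
Ao = 3893 / 3945
Ao = 0.9868

0.9868


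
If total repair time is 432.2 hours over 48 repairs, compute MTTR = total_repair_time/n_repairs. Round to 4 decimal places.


total_repair_time = 432.2
n_repairs = 48
MTTR = 432.2 / 48
MTTR = 9.0042

9.0042


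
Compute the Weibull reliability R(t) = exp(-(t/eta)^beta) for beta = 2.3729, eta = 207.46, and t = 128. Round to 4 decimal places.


beta = 2.3729, eta = 207.46, t = 128
t/eta = 128 / 207.46 = 0.617
(t/eta)^beta = 0.617^2.3729 = 0.3179
R(t) = exp(-0.3179)
R(t) = 0.7276

0.7276


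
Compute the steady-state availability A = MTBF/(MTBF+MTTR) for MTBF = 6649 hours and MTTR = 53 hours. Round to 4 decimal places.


MTBF = 6649
MTTR = 53
MTBF + MTTR = 6702
A = 6649 / 6702
A = 0.9921

0.9921


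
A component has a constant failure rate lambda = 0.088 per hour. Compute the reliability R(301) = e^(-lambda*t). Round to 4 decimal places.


lambda = 0.088
t = 301
lambda * t = 26.488
R(t) = e^(-26.488)
R(t) = 0.0

0.0


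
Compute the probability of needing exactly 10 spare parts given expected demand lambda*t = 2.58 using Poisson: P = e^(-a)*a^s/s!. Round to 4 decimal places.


a = 2.58, s = 10
e^(-a) = e^(-2.58) = 0.0758
a^s = 2.58^10 = 13067.6369
s! = 3628800
P = 0.0758 * 13067.6369 / 3628800
P = 0.0003

0.0003


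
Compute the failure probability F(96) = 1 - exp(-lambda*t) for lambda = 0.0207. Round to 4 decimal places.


lambda = 0.0207, t = 96
lambda * t = 1.9872
exp(-1.9872) = 0.1371
F(t) = 1 - 0.1371
F(t) = 0.8629

0.8629


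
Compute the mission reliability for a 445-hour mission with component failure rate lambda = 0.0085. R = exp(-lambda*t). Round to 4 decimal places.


lambda = 0.0085
mission_time = 445
lambda * t = 0.0085 * 445 = 3.7825
R = exp(-3.7825)
R = 0.0228

0.0228


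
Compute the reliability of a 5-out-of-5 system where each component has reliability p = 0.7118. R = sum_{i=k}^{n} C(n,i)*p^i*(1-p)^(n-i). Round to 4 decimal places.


k = 5, n = 5, p = 0.7118
i=5: C(5,5)=1 * 0.7118^5 * 0.2882^0 = 0.1827
R = sum of terms = 0.1827

0.1827


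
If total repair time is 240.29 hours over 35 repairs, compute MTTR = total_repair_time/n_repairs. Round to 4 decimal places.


total_repair_time = 240.29
n_repairs = 35
MTTR = 240.29 / 35
MTTR = 6.8654

6.8654


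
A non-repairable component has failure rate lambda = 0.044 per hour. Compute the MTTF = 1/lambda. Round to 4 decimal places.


lambda = 0.044
MTTF = 1 / 0.044
MTTF = 22.7273

22.7273


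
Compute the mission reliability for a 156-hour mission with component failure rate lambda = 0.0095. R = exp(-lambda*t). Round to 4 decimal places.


lambda = 0.0095
mission_time = 156
lambda * t = 0.0095 * 156 = 1.482
R = exp(-1.482)
R = 0.2272

0.2272


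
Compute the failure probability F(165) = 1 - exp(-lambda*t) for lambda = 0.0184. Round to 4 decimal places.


lambda = 0.0184, t = 165
lambda * t = 3.036
exp(-3.036) = 0.048
F(t) = 1 - 0.048
F(t) = 0.952

0.952


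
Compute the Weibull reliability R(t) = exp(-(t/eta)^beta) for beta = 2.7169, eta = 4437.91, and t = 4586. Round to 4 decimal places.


beta = 2.7169, eta = 4437.91, t = 4586
t/eta = 4586 / 4437.91 = 1.0334
(t/eta)^beta = 1.0334^2.7169 = 1.0933
R(t) = exp(-1.0933)
R(t) = 0.3351

0.3351


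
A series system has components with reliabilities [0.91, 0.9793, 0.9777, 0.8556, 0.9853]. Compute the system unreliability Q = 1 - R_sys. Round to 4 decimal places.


Components: [0.91, 0.9793, 0.9777, 0.8556, 0.9853]
After component 1: product = 0.91
After component 2: product = 0.8912
After component 3: product = 0.8713
After component 4: product = 0.7455
After component 5: product = 0.7345
R_sys = 0.7345
Q = 1 - 0.7345 = 0.2655

0.2655


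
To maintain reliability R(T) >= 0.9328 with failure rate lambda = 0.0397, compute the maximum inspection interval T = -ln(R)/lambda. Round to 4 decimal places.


R_target = 0.9328
lambda = 0.0397
-ln(0.9328) = 0.0696
T = 0.0696 / 0.0397
T = 1.7523

1.7523


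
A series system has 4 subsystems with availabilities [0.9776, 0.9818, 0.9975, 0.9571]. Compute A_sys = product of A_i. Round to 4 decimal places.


Subsystems: [0.9776, 0.9818, 0.9975, 0.9571]
After subsystem 1 (A=0.9776): product = 0.9776
After subsystem 2 (A=0.9818): product = 0.9598
After subsystem 3 (A=0.9975): product = 0.9574
After subsystem 4 (A=0.9571): product = 0.9163
A_sys = 0.9163

0.9163


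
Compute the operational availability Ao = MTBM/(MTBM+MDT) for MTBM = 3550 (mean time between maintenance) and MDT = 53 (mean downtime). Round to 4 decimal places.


MTBM = 3550
MDT = 53
MTBM + MDT = 3603
Ao = 3550 / 3603
Ao = 0.9853

0.9853


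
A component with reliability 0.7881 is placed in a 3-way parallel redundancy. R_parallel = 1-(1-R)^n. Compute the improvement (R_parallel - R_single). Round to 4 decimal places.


R_single = 0.7881, n = 3
1 - R_single = 0.2119
(1 - R_single)^n = 0.2119^3 = 0.0095
R_parallel = 1 - 0.0095 = 0.9905
Improvement = 0.9905 - 0.7881
Improvement = 0.2024

0.2024


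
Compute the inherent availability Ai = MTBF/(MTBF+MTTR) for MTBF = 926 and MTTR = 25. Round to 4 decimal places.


MTBF = 926
MTTR = 25
MTBF + MTTR = 951
Ai = 926 / 951
Ai = 0.9737

0.9737


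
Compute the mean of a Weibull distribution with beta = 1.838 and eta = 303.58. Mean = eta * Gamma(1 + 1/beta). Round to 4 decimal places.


beta = 1.838, eta = 303.58
1/beta = 0.5441
1 + 1/beta = 1.5441
Gamma(1.5441) = 0.8884
Mean = 303.58 * 0.8884
Mean = 269.7154

269.7154


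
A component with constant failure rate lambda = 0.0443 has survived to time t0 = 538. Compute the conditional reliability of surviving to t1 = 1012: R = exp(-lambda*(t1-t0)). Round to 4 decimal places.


lambda = 0.0443
t0 = 538, t1 = 1012
t1 - t0 = 474
lambda * (t1-t0) = 0.0443 * 474 = 20.9982
R = exp(-20.9982)
R = 0.0

0.0


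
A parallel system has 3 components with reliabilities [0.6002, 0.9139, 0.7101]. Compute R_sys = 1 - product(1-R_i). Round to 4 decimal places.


Components: [0.6002, 0.9139, 0.7101]
(1 - 0.6002) = 0.3998, running product = 0.3998
(1 - 0.9139) = 0.0861, running product = 0.0344
(1 - 0.7101) = 0.2899, running product = 0.01
Product of (1-R_i) = 0.01
R_sys = 1 - 0.01 = 0.99

0.99


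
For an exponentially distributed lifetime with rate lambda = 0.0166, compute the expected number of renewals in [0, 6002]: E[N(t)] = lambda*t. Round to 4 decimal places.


lambda = 0.0166
t = 6002
E[N(t)] = lambda * t
E[N(t)] = 0.0166 * 6002
E[N(t)] = 99.6332

99.6332


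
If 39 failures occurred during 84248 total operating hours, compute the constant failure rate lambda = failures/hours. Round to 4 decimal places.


failures = 39
total_hours = 84248
lambda = 39 / 84248
lambda = 0.0005

0.0005


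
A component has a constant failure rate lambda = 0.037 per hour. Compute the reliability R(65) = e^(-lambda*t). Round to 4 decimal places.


lambda = 0.037
t = 65
lambda * t = 2.405
R(t) = e^(-2.405)
R(t) = 0.0903

0.0903


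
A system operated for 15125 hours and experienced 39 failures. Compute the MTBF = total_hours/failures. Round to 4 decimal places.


total_hours = 15125
failures = 39
MTBF = 15125 / 39
MTBF = 387.8205

387.8205


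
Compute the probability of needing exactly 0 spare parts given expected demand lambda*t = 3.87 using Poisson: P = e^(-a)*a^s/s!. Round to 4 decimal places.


a = 3.87, s = 0
e^(-a) = e^(-3.87) = 0.0209
a^s = 3.87^0 = 1.0
s! = 1
P = 0.0209 * 1.0 / 1
P = 0.0209

0.0209


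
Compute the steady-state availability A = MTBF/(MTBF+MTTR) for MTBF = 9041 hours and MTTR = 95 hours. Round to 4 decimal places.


MTBF = 9041
MTTR = 95
MTBF + MTTR = 9136
A = 9041 / 9136
A = 0.9896

0.9896


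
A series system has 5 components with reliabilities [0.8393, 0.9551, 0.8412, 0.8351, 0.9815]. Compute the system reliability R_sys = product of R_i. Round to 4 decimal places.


Components: [0.8393, 0.9551, 0.8412, 0.8351, 0.9815]
After component 1 (R=0.8393): product = 0.8393
After component 2 (R=0.9551): product = 0.8016
After component 3 (R=0.8412): product = 0.6743
After component 4 (R=0.8351): product = 0.5631
After component 5 (R=0.9815): product = 0.5527
R_sys = 0.5527

0.5527


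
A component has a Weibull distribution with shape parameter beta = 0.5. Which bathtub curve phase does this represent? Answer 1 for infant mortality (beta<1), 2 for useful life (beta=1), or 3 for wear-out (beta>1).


beta = 0.5
Compare beta to 1:
beta < 1 => infant mortality (phase 1)
beta = 1 => useful life (phase 2)
beta > 1 => wear-out (phase 3)
Since beta = 0.5, this is infant mortality (decreasing failure rate)
Phase = 1

1


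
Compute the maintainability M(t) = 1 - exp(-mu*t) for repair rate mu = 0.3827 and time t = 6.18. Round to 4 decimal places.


mu = 0.3827, t = 6.18
mu * t = 0.3827 * 6.18 = 2.3651
exp(-2.3651) = 0.0939
M(t) = 1 - 0.0939
M(t) = 0.9061

0.9061


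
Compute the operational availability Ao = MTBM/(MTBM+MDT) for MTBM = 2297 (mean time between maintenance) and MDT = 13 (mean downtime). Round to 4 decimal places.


MTBM = 2297
MDT = 13
MTBM + MDT = 2310
Ao = 2297 / 2310
Ao = 0.9944

0.9944


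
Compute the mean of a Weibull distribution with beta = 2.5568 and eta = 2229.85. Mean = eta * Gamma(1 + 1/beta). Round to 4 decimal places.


beta = 2.5568, eta = 2229.85
1/beta = 0.3911
1 + 1/beta = 1.3911
Gamma(1.3911) = 0.8878
Mean = 2229.85 * 0.8878
Mean = 1979.6251

1979.6251


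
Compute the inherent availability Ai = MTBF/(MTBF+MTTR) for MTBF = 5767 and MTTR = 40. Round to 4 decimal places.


MTBF = 5767
MTTR = 40
MTBF + MTTR = 5807
Ai = 5767 / 5807
Ai = 0.9931

0.9931


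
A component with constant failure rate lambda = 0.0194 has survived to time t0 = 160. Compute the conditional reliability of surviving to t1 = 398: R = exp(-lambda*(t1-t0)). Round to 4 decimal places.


lambda = 0.0194
t0 = 160, t1 = 398
t1 - t0 = 238
lambda * (t1-t0) = 0.0194 * 238 = 4.6172
R = exp(-4.6172)
R = 0.0099

0.0099


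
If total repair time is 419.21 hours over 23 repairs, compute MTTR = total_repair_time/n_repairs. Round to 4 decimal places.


total_repair_time = 419.21
n_repairs = 23
MTTR = 419.21 / 23
MTTR = 18.2265

18.2265


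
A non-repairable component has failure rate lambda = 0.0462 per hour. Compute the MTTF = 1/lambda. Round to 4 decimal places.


lambda = 0.0462
MTTF = 1 / 0.0462
MTTF = 21.645

21.645


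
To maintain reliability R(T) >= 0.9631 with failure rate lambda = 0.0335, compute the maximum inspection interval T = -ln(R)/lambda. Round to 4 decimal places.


R_target = 0.9631
lambda = 0.0335
-ln(0.9631) = 0.0376
T = 0.0376 / 0.0335
T = 1.1223

1.1223


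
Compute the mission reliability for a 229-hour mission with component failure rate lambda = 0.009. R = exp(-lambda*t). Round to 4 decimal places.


lambda = 0.009
mission_time = 229
lambda * t = 0.009 * 229 = 2.061
R = exp(-2.061)
R = 0.1273

0.1273


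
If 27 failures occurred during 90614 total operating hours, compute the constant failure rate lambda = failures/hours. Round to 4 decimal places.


failures = 27
total_hours = 90614
lambda = 27 / 90614
lambda = 0.0003

0.0003


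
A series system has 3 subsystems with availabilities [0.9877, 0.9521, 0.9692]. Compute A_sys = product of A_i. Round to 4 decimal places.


Subsystems: [0.9877, 0.9521, 0.9692]
After subsystem 1 (A=0.9877): product = 0.9877
After subsystem 2 (A=0.9521): product = 0.9404
After subsystem 3 (A=0.9692): product = 0.9114
A_sys = 0.9114

0.9114


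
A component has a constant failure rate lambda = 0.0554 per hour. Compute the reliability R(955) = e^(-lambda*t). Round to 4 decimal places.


lambda = 0.0554
t = 955
lambda * t = 52.907
R(t) = e^(-52.907)
R(t) = 0.0

0.0


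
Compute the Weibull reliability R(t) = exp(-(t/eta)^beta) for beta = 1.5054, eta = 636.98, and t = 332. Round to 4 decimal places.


beta = 1.5054, eta = 636.98, t = 332
t/eta = 332 / 636.98 = 0.5212
(t/eta)^beta = 0.5212^1.5054 = 0.375
R(t) = exp(-0.375)
R(t) = 0.6873

0.6873


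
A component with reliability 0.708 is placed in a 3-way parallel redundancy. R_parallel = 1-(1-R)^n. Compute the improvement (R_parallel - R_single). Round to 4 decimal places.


R_single = 0.708, n = 3
1 - R_single = 0.292
(1 - R_single)^n = 0.292^3 = 0.0249
R_parallel = 1 - 0.0249 = 0.9751
Improvement = 0.9751 - 0.708
Improvement = 0.2671

0.2671


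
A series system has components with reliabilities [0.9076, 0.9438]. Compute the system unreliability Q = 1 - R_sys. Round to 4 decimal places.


Components: [0.9076, 0.9438]
After component 1: product = 0.9076
After component 2: product = 0.8566
R_sys = 0.8566
Q = 1 - 0.8566 = 0.1434

0.1434


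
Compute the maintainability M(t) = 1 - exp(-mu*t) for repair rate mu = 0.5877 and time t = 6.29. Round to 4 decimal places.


mu = 0.5877, t = 6.29
mu * t = 0.5877 * 6.29 = 3.6966
exp(-3.6966) = 0.0248
M(t) = 1 - 0.0248
M(t) = 0.9752

0.9752


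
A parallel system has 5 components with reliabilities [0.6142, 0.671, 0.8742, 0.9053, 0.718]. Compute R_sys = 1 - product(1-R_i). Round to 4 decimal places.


Components: [0.6142, 0.671, 0.8742, 0.9053, 0.718]
(1 - 0.6142) = 0.3858, running product = 0.3858
(1 - 0.671) = 0.329, running product = 0.1269
(1 - 0.8742) = 0.1258, running product = 0.016
(1 - 0.9053) = 0.0947, running product = 0.0015
(1 - 0.718) = 0.282, running product = 0.0004
Product of (1-R_i) = 0.0004
R_sys = 1 - 0.0004 = 0.9996

0.9996


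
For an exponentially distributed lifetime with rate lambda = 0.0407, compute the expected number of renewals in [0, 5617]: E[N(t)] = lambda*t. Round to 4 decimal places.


lambda = 0.0407
t = 5617
E[N(t)] = lambda * t
E[N(t)] = 0.0407 * 5617
E[N(t)] = 228.6119

228.6119


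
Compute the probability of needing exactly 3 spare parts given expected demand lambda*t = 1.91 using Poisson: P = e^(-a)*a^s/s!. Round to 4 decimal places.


a = 1.91, s = 3
e^(-a) = e^(-1.91) = 0.1481
a^s = 1.91^3 = 6.9679
s! = 6
P = 0.1481 * 6.9679 / 6
P = 0.172

0.172


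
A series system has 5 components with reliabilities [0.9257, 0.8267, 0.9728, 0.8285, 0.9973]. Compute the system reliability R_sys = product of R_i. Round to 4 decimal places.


Components: [0.9257, 0.8267, 0.9728, 0.8285, 0.9973]
After component 1 (R=0.9257): product = 0.9257
After component 2 (R=0.8267): product = 0.7653
After component 3 (R=0.9728): product = 0.7445
After component 4 (R=0.8285): product = 0.6168
After component 5 (R=0.9973): product = 0.6151
R_sys = 0.6151

0.6151


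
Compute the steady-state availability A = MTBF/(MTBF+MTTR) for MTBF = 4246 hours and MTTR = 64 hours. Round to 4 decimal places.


MTBF = 4246
MTTR = 64
MTBF + MTTR = 4310
A = 4246 / 4310
A = 0.9852

0.9852


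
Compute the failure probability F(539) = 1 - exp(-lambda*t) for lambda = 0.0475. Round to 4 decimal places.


lambda = 0.0475, t = 539
lambda * t = 25.6025
exp(-25.6025) = 0.0
F(t) = 1 - 0.0
F(t) = 1.0

1.0


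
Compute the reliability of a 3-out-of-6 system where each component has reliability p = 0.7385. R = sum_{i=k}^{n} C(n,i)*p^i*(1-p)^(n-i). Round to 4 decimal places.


k = 3, n = 6, p = 0.7385
i=3: C(6,3)=20 * 0.7385^3 * 0.2615^3 = 0.144
i=4: C(6,4)=15 * 0.7385^4 * 0.2615^2 = 0.3051
i=5: C(6,5)=6 * 0.7385^5 * 0.2615^1 = 0.3446
i=6: C(6,6)=1 * 0.7385^6 * 0.2615^0 = 0.1622
R = sum of terms = 0.956

0.956


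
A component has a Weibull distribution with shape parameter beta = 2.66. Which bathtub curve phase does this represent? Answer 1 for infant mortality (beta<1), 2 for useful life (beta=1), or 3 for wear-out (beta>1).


beta = 2.66
Compare beta to 1:
beta < 1 => infant mortality (phase 1)
beta = 1 => useful life (phase 2)
beta > 1 => wear-out (phase 3)
Since beta = 2.66, this is wear-out (increasing failure rate)
Phase = 3

3


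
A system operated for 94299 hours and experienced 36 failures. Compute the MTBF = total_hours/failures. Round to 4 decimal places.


total_hours = 94299
failures = 36
MTBF = 94299 / 36
MTBF = 2619.4167

2619.4167


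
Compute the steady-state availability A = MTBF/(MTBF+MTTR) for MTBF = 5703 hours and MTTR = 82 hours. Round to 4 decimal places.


MTBF = 5703
MTTR = 82
MTBF + MTTR = 5785
A = 5703 / 5785
A = 0.9858

0.9858


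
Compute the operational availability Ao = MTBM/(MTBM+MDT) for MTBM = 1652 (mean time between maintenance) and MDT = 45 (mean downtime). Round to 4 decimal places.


MTBM = 1652
MDT = 45
MTBM + MDT = 1697
Ao = 1652 / 1697
Ao = 0.9735

0.9735


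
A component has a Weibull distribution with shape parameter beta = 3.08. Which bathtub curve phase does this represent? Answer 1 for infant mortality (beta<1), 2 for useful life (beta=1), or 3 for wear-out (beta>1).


beta = 3.08
Compare beta to 1:
beta < 1 => infant mortality (phase 1)
beta = 1 => useful life (phase 2)
beta > 1 => wear-out (phase 3)
Since beta = 3.08, this is wear-out (increasing failure rate)
Phase = 3

3


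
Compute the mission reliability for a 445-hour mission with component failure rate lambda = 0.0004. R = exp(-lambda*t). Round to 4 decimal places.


lambda = 0.0004
mission_time = 445
lambda * t = 0.0004 * 445 = 0.178
R = exp(-0.178)
R = 0.8369

0.8369


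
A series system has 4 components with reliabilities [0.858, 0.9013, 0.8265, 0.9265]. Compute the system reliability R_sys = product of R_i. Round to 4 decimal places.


Components: [0.858, 0.9013, 0.8265, 0.9265]
After component 1 (R=0.858): product = 0.858
After component 2 (R=0.9013): product = 0.7733
After component 3 (R=0.8265): product = 0.6391
After component 4 (R=0.9265): product = 0.5922
R_sys = 0.5922

0.5922


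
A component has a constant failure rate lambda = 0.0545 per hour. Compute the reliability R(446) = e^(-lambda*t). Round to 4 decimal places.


lambda = 0.0545
t = 446
lambda * t = 24.307
R(t) = e^(-24.307)
R(t) = 0.0

0.0


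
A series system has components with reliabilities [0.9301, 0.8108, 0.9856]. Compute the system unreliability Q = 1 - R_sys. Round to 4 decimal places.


Components: [0.9301, 0.8108, 0.9856]
After component 1: product = 0.9301
After component 2: product = 0.7541
After component 3: product = 0.7433
R_sys = 0.7433
Q = 1 - 0.7433 = 0.2567

0.2567


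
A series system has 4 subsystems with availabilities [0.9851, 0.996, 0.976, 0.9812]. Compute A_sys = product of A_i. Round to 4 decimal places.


Subsystems: [0.9851, 0.996, 0.976, 0.9812]
After subsystem 1 (A=0.9851): product = 0.9851
After subsystem 2 (A=0.996): product = 0.9812
After subsystem 3 (A=0.976): product = 0.9576
After subsystem 4 (A=0.9812): product = 0.9396
A_sys = 0.9396

0.9396


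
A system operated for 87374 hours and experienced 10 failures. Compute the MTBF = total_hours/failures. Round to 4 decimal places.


total_hours = 87374
failures = 10
MTBF = 87374 / 10
MTBF = 8737.4

8737.4


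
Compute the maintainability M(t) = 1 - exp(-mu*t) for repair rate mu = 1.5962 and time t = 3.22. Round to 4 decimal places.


mu = 1.5962, t = 3.22
mu * t = 1.5962 * 3.22 = 5.1398
exp(-5.1398) = 0.0059
M(t) = 1 - 0.0059
M(t) = 0.9941

0.9941


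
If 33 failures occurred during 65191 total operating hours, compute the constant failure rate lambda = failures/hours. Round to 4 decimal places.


failures = 33
total_hours = 65191
lambda = 33 / 65191
lambda = 0.0005

0.0005


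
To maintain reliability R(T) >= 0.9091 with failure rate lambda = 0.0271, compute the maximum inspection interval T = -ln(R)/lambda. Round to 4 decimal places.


R_target = 0.9091
lambda = 0.0271
-ln(0.9091) = 0.0953
T = 0.0953 / 0.0271
T = 3.5166

3.5166


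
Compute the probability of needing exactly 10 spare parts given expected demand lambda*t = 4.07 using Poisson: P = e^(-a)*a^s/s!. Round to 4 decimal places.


a = 4.07, s = 10
e^(-a) = e^(-4.07) = 0.0171
a^s = 4.07^10 = 1247222.946
s! = 3628800
P = 0.0171 * 1247222.946 / 3628800
P = 0.0059

0.0059


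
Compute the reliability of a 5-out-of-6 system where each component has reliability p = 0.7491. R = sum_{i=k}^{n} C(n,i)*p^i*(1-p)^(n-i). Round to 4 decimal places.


k = 5, n = 6, p = 0.7491
i=5: C(6,5)=6 * 0.7491^5 * 0.2509^1 = 0.3551
i=6: C(6,6)=1 * 0.7491^6 * 0.2509^0 = 0.1767
R = sum of terms = 0.5318

0.5318


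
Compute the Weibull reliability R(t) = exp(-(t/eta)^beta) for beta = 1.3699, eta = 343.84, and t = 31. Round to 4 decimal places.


beta = 1.3699, eta = 343.84, t = 31
t/eta = 31 / 343.84 = 0.0902
(t/eta)^beta = 0.0902^1.3699 = 0.037
R(t) = exp(-0.037)
R(t) = 0.9637

0.9637


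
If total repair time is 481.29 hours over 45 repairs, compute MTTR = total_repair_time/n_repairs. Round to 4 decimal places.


total_repair_time = 481.29
n_repairs = 45
MTTR = 481.29 / 45
MTTR = 10.6953

10.6953


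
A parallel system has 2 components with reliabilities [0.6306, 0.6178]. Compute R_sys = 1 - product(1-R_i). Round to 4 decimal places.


Components: [0.6306, 0.6178]
(1 - 0.6306) = 0.3694, running product = 0.3694
(1 - 0.6178) = 0.3822, running product = 0.1412
Product of (1-R_i) = 0.1412
R_sys = 1 - 0.1412 = 0.8588

0.8588


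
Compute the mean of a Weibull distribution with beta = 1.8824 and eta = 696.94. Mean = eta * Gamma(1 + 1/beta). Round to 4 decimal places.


beta = 1.8824, eta = 696.94
1/beta = 0.5312
1 + 1/beta = 1.5312
Gamma(1.5312) = 0.8876
Mean = 696.94 * 0.8876
Mean = 618.6309

618.6309


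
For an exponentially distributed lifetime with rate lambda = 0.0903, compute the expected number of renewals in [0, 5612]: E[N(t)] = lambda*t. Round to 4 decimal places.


lambda = 0.0903
t = 5612
E[N(t)] = lambda * t
E[N(t)] = 0.0903 * 5612
E[N(t)] = 506.7636

506.7636


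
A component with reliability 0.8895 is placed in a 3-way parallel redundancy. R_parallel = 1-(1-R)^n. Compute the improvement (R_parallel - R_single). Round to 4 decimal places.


R_single = 0.8895, n = 3
1 - R_single = 0.1105
(1 - R_single)^n = 0.1105^3 = 0.0013
R_parallel = 1 - 0.0013 = 0.9987
Improvement = 0.9987 - 0.8895
Improvement = 0.1092

0.1092


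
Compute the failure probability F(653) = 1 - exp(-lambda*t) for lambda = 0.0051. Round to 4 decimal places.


lambda = 0.0051, t = 653
lambda * t = 3.3303
exp(-3.3303) = 0.0358
F(t) = 1 - 0.0358
F(t) = 0.9642

0.9642


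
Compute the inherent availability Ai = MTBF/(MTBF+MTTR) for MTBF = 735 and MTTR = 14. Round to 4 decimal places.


MTBF = 735
MTTR = 14
MTBF + MTTR = 749
Ai = 735 / 749
Ai = 0.9813

0.9813


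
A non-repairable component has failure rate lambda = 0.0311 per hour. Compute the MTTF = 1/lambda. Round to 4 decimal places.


lambda = 0.0311
MTTF = 1 / 0.0311
MTTF = 32.1543

32.1543


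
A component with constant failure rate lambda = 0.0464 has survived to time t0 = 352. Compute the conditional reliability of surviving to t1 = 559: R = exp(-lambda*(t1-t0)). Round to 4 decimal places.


lambda = 0.0464
t0 = 352, t1 = 559
t1 - t0 = 207
lambda * (t1-t0) = 0.0464 * 207 = 9.6048
R = exp(-9.6048)
R = 0.0001

0.0001


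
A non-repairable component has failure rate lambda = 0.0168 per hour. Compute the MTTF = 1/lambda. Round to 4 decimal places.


lambda = 0.0168
MTTF = 1 / 0.0168
MTTF = 59.5238

59.5238


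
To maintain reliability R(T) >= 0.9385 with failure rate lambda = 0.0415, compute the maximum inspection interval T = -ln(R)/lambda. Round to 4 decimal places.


R_target = 0.9385
lambda = 0.0415
-ln(0.9385) = 0.0635
T = 0.0635 / 0.0415
T = 1.5295

1.5295


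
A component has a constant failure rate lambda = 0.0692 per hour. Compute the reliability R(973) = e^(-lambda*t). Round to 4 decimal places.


lambda = 0.0692
t = 973
lambda * t = 67.3316
R(t) = e^(-67.3316)
R(t) = 0.0

0.0


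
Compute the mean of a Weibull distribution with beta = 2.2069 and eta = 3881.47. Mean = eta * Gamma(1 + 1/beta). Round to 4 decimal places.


beta = 2.2069, eta = 3881.47
1/beta = 0.4531
1 + 1/beta = 1.4531
Gamma(1.4531) = 0.8856
Mean = 3881.47 * 0.8856
Mean = 3437.5629

3437.5629


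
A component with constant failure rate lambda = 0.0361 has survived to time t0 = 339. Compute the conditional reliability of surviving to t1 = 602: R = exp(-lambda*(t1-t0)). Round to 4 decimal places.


lambda = 0.0361
t0 = 339, t1 = 602
t1 - t0 = 263
lambda * (t1-t0) = 0.0361 * 263 = 9.4943
R = exp(-9.4943)
R = 0.0001

0.0001


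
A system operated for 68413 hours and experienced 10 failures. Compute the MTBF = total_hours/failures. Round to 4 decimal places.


total_hours = 68413
failures = 10
MTBF = 68413 / 10
MTBF = 6841.3

6841.3


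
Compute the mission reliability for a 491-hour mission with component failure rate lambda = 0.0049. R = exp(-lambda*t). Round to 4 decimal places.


lambda = 0.0049
mission_time = 491
lambda * t = 0.0049 * 491 = 2.4059
R = exp(-2.4059)
R = 0.0902

0.0902


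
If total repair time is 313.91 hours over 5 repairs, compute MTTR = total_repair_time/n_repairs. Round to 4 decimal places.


total_repair_time = 313.91
n_repairs = 5
MTTR = 313.91 / 5
MTTR = 62.782

62.782


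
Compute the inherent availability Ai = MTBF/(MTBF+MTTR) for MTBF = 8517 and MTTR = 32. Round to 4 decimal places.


MTBF = 8517
MTTR = 32
MTBF + MTTR = 8549
Ai = 8517 / 8549
Ai = 0.9963

0.9963


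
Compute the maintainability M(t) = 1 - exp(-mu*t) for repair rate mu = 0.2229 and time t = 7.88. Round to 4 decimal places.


mu = 0.2229, t = 7.88
mu * t = 0.2229 * 7.88 = 1.7565
exp(-1.7565) = 0.1727
M(t) = 1 - 0.1727
M(t) = 0.8273

0.8273


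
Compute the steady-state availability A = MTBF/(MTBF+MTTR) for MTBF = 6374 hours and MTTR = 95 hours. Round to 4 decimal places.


MTBF = 6374
MTTR = 95
MTBF + MTTR = 6469
A = 6374 / 6469
A = 0.9853

0.9853


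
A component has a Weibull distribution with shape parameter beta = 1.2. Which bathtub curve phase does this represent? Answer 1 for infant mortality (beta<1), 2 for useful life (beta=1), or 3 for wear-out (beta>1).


beta = 1.2
Compare beta to 1:
beta < 1 => infant mortality (phase 1)
beta = 1 => useful life (phase 2)
beta > 1 => wear-out (phase 3)
Since beta = 1.2, this is wear-out (increasing failure rate)
Phase = 3

3


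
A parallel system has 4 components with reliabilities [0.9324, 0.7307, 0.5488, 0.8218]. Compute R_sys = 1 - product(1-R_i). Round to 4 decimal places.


Components: [0.9324, 0.7307, 0.5488, 0.8218]
(1 - 0.9324) = 0.0676, running product = 0.0676
(1 - 0.7307) = 0.2693, running product = 0.0182
(1 - 0.5488) = 0.4512, running product = 0.0082
(1 - 0.8218) = 0.1782, running product = 0.0015
Product of (1-R_i) = 0.0015
R_sys = 1 - 0.0015 = 0.9985

0.9985


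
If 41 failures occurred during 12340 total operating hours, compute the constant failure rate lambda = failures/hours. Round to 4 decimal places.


failures = 41
total_hours = 12340
lambda = 41 / 12340
lambda = 0.0033

0.0033


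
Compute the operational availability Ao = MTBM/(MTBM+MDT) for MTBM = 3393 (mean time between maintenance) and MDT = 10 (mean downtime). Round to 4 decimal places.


MTBM = 3393
MDT = 10
MTBM + MDT = 3403
Ao = 3393 / 3403
Ao = 0.9971

0.9971


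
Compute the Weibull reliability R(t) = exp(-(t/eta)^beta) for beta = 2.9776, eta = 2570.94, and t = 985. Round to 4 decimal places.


beta = 2.9776, eta = 2570.94, t = 985
t/eta = 985 / 2570.94 = 0.3831
(t/eta)^beta = 0.3831^2.9776 = 0.0575
R(t) = exp(-0.0575)
R(t) = 0.9442

0.9442


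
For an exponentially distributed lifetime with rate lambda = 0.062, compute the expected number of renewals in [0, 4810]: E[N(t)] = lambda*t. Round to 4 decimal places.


lambda = 0.062
t = 4810
E[N(t)] = lambda * t
E[N(t)] = 0.062 * 4810
E[N(t)] = 298.22

298.22


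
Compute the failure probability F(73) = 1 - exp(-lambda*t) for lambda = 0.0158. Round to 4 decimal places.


lambda = 0.0158, t = 73
lambda * t = 1.1534
exp(-1.1534) = 0.3156
F(t) = 1 - 0.3156
F(t) = 0.6844

0.6844
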